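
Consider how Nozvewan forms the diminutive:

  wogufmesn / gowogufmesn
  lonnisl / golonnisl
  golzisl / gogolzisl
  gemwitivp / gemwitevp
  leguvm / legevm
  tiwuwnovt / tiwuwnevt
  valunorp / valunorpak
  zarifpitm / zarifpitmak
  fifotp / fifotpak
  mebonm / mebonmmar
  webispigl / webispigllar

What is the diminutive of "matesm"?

"matesm" has second-to-last letter 's'. The stems whose second-to-last letter is 's' (wogufmesn → gowogufmesn, lonnisl → golonnisl, golzisl → gogolzisl) add the prefix go-.
So matesm → gomatesm.

gomatesm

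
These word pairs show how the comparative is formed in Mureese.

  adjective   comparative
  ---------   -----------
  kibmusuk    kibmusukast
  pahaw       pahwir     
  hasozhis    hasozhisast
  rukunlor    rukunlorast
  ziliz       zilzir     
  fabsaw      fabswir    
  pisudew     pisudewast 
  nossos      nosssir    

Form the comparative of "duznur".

duznrir

"duznur" has 2 vowels. The stems with 2 vowels (nossos → nosssir, ziliz → zilzir, fabsaw → fabswir) delete the last vowel and add -ir.
So duznur → duznrir.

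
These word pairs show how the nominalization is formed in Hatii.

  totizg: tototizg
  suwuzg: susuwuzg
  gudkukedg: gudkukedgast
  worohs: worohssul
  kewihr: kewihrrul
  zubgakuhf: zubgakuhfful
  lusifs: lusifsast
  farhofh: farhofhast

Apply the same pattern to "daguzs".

dadaguzs

totizg and gudkukedg both end in -g yet inflect differently (tototizg, gudkukedgast), so the final letter is not what conditions the rule; the second-to-last letter is.
"daguzs" has second-to-last letter 'z'. The stems whose second-to-last letter is 'z' (totizg → tototizg, suwuzg → susuwuzg) repeat the first consonant+vowel as a prefix.
The other patterns: stems whose second-to-last letter is 'h' double the final consonant and add -ul; stems whose second-to-last letter is 'd' or 'f' add -ast.
So daguzs → dadaguzs.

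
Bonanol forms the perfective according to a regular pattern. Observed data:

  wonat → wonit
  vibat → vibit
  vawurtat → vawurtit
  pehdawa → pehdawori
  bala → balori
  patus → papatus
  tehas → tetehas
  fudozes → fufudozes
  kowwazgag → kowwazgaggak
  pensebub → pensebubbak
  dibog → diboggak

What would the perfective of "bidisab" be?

bidisabbak

"bidisab" ends in -b. The one such stem in the data (pensebub → pensebubbak) doubles the final consonant and adds -ak (as do kowwazgag, dibog), so the same rule applies.
So bidisab → bidisabbak.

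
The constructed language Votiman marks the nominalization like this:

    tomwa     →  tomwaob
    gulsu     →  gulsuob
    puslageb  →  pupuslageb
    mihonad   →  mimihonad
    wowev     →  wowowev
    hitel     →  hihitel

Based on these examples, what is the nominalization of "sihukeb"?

tomwa and mihonad both have last vowel 'a' yet inflect differently (tomwaob, mimihonad), so the last vowel is not what conditions the rule; whether the stem ends in a vowel or a consonant is.
"sihukeb" ends in a consonant. The stems ending in a consonant (puslageb → pupuslageb, mihonad → mimihonad, wowev → wowowev) repeat the first consonant+vowel as a prefix.
The other pattern: stems ending in a vowel add -ob.
So sihukeb → sisihukeb.

sisihukeb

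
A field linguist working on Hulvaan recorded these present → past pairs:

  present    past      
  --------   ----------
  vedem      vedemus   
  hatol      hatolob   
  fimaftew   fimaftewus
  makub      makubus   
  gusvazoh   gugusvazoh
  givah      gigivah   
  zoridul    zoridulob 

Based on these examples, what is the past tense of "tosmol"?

tosmolob

hatol and gusvazoh both have last vowel 'o' yet inflect differently (hatolob, gugusvazoh), so the last vowel is not what conditions the rule; the final letter is.
"tosmol" ends in -l. The stems ending in -l (zoridul → zoridulob, hatol → hatolob) add -ob.
The other patterns: stems ending in -h repeat the first consonant+vowel as a prefix; stems ending in -b, -m or -w add -us.
So tosmol → tosmolob.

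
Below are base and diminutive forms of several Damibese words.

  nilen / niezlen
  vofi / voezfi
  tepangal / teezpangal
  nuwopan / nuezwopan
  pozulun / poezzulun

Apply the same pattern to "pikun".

Every pair shown (nilen → niezlen, vofi → voezfi, tepangal → teezpangal, …) follows the same rule: insert -ez- after the first vowel.
So pikun → piezkun.

piezkun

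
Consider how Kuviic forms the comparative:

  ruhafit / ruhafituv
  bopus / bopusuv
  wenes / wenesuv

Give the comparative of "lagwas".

lagwasuv

Every pair shown (ruhafit → ruhafituv, bopus → bopusuv, wenes → wenesuv) follows the same rule: add -uv.
So lagwas → lagwasuv.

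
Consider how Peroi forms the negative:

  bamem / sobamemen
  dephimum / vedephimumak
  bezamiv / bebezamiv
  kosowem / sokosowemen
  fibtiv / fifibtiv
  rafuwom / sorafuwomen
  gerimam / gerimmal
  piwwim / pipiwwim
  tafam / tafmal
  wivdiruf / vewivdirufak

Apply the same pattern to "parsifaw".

tafam and kosowem both end in -m yet inflect differently (tafmal, sokosowemen), so the final letter is not what conditions the rule; the last vowel is.
"parsifaw" has last vowel 'a'. The stems whose last vowel is 'a' (tafam → tafmal, gerimam → gerimmal) delete the last vowel and add -al.
So parsifaw → parsifwal.

parsifwal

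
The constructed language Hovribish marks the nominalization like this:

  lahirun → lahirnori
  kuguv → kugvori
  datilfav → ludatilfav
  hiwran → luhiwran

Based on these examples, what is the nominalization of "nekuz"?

nekzori

"nekuz" has last vowel 'u'. The stems whose last vowel is 'u' (kuguv → kugvori, lahirun → lahirnori) delete the last vowel and add -ori.
So nekuz → nekzori.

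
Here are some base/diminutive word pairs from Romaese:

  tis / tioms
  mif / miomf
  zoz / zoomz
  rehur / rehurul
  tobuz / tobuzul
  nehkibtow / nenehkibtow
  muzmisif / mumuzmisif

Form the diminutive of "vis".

vioms

"vis" has 1 vowel. The stems with 1 vowel (tis → tioms, mif → miomf, zoz → zoomz) insert -om- after the first vowel.
So vis → vioms.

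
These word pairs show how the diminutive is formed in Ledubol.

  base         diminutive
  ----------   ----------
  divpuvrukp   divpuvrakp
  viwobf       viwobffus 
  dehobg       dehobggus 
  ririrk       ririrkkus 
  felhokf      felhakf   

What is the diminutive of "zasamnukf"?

zasamnakf

viwobf and felhokf both end in -f yet inflect differently (viwobffus, felhakf), so the final letter is not what conditions the rule; the second-to-last letter is.
"zasamnukf" has second-to-last letter 'k'. The stems whose second-to-last letter is 'k' (felhokf → felhakf, divpuvrukp → divpuvrakp) change the last vowel to 'a'.
The other pattern: stems whose second-to-last letter is 'b' or 'r' double the final consonant and add -us.
So zasamnukf → zasamnakf.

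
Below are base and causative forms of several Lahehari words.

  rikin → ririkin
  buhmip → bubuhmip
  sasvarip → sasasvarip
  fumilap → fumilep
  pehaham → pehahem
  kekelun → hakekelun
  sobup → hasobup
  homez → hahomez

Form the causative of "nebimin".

"nebimin" has last vowel 'i'. The stems whose last vowel is 'i' (rikin → ririkin, buhmip → bubuhmip, sasvarip → sasasvarip) repeat the first consonant+vowel as a prefix.
The other patterns: stems whose last vowel is 'a' change the last vowel to 'e'; stems whose last vowel is 'e' or 'u' add the prefix ha-.
So nebimin → nenebimin.

nenebimin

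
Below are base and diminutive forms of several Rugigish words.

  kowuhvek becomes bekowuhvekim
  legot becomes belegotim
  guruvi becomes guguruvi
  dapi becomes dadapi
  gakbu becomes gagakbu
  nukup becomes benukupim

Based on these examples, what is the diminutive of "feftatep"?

befeftatepim

"feftatep" ends in a consonant. The stems ending in a consonant (nukup → benukupim, legot → belegotim, kowuhvek → bekowuhvekim) add be- … -im around the stem.
So feftatep → befeftatepim.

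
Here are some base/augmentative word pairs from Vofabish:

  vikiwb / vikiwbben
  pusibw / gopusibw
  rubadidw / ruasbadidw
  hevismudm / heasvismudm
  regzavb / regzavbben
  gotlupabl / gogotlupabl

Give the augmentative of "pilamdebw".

gopilamdebw

"pilamdebw" has second-to-last letter 'b'. The stems whose second-to-last letter is 'b' (pusibw → gopusibw, gotlupabl → gogotlupabl) add the prefix go-.
The other patterns: stems whose second-to-last letter is 'd' insert -as- after the first vowel; stems whose second-to-last letter is 'v' or 'w' double the final consonant and add -en.
So pilamdebw → gopilamdebw.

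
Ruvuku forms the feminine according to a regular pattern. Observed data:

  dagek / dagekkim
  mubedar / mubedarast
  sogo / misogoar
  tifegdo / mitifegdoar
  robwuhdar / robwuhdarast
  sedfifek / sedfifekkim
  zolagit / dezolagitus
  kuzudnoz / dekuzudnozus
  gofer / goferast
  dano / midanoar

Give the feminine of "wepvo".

miwepvoar

sedfifek and gofer both have last vowel 'e' yet inflect differently (sedfifekkim, goferast), so the last vowel is not what conditions the rule; the final letter is.
"wepvo" ends in -o. The stems ending in -o (dano → midanoar, tifegdo → mitifegdoar, sogo → misogoar) add mi- … -ar around the stem.
The other patterns: stems ending in -k double the final consonant and add -im; stems ending in -r add -ast; stems ending in -t or -z add de- … -us around the stem.
So wepvo → miwepvoar.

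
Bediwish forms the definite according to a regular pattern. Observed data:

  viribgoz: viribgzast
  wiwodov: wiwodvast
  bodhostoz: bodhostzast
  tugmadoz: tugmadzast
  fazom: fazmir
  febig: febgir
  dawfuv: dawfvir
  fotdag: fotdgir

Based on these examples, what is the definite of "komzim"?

komzmir

dawfuv and wiwodov both end in -v yet inflect differently (dawfvir, wiwodvast), so the final letter is not what conditions the rule; the number of vowels is.
"komzim" has 2 vowels. The stems with 2 vowels (fazom → fazmir, fotdag → fotdgir, dawfuv → dawfvir) delete the last vowel and add -ir.
The other pattern: stems with 3 vowels delete the last vowel and add -ast.
So komzim → komzmir.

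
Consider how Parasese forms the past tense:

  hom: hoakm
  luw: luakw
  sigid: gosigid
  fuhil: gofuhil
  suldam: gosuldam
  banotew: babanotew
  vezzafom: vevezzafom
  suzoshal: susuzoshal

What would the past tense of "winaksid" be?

hom and suldam both end in -m yet inflect differently (hoakm, gosuldam), so the final letter is not what conditions the rule; the number of vowels is.
"winaksid" has 3 vowels. The stems with 3 vowels (banotew → babanotew, vezzafom → vevezzafom, suzoshal → susuzoshal) repeat the first consonant+vowel as a prefix.
The other patterns: stems with 1 vowel insert -ak- after the first vowel; stems with 2 vowels add the prefix go-.
So winaksid → wiwinaksid.

wiwinaksid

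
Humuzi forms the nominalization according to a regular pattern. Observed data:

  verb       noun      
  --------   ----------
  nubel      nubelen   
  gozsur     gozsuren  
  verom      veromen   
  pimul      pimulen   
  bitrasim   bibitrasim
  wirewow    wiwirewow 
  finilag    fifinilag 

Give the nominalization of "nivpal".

verom and bitrasim both end in -m yet inflect differently (veromen, bibitrasim), so the final letter is not what conditions the rule; the number of vowels is.
"nivpal" has 2 vowels. The stems with 2 vowels (nubel → nubelen, gozsur → gozsuren, verom → veromen) add -en.
The other pattern: stems with 3 vowels repeat the first consonant+vowel as a prefix.
So nivpal → nivpalen.

nivpalen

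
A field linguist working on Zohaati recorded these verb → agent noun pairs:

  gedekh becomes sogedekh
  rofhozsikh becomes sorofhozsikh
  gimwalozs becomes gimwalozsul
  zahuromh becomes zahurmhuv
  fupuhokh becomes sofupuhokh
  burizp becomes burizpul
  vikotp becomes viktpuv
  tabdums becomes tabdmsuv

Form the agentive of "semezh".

"semezh" has second-to-last letter 'z'. The stems whose second-to-last letter is 'z' (burizp → burizpul, gimwalozs → gimwalozsul) add -ul.
The other patterns: stems whose second-to-last letter is 'k' add the prefix so-; stems whose second-to-last letter is 'm' or 't' delete the last vowel and add -uv.
So semezh → semezhul.

semezhul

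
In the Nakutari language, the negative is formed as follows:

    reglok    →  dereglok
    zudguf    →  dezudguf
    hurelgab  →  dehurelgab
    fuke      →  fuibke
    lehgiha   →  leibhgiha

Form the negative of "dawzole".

lehgiha and hurelgab both have last vowel 'a' yet inflect differently (leibhgiha, dehurelgab), so the last vowel is not what conditions the rule; whether the stem ends in a vowel or a consonant is.
"dawzole" ends in a vowel. The stems ending in a vowel (fuke → fuibke, lehgiha → leibhgiha) insert -ib- after the first vowel.
So dawzole → daibwzole.

daibwzole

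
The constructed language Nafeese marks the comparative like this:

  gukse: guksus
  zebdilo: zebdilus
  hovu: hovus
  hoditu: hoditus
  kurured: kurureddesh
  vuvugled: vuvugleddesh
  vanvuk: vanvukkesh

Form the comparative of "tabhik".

tabhikkesh

gukse and kurured both have last vowel 'e' yet inflect differently (guksus, kurureddesh), so the last vowel is not what conditions the rule; whether the stem ends in a vowel or a consonant is.
"tabhik" ends in a consonant. The stems ending in a consonant (kurured → kurureddesh, vuvugled → vuvugleddesh, vanvuk → vanvukkesh) double the final consonant and add -esh.
So tabhik → tabhikkesh.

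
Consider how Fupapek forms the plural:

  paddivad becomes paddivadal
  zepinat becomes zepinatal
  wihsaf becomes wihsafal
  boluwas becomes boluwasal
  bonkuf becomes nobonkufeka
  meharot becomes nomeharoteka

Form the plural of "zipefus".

wihsaf and bonkuf both end in -f yet inflect differently (wihsafal, nobonkufeka), so the final letter is not what conditions the rule; the last vowel is.
"zipefus" has last vowel 'u'. The one such stem in the data (bonkuf → nobonkufeka) adds no- … -eka around the stem, so the same rule applies.
So zipefus → nozipefuseka.

nozipefuseka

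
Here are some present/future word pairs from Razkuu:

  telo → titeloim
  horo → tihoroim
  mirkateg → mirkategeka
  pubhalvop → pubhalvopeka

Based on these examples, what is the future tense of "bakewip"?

"bakewip" ends in a consonant. The stems ending in a consonant (pubhalvop → pubhalvopeka, mirkateg → mirkategeka) add -eka.
So bakewip → bakewipeka.

bakewipeka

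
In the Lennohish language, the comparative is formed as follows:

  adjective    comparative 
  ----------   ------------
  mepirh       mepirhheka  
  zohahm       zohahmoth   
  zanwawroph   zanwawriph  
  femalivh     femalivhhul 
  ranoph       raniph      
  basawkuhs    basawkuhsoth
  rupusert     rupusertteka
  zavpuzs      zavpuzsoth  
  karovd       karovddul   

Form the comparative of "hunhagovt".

ranoph and mepirh both end in -h yet inflect differently (raniph, mepirhheka), so the final letter is not what conditions the rule; the second-to-last letter is.
"hunhagovt" has second-to-last letter 'v'. The stems whose second-to-last letter is 'v' (karovd → karovddul, femalivh → femalivhhul) double the final consonant and add -ul.
So hunhagovt → hunhagovttul.

hunhagovttul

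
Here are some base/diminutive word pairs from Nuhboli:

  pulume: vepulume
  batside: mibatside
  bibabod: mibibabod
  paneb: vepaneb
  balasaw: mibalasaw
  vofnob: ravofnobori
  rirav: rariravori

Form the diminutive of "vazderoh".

ravazderohori

pulume and batside both end in -e yet inflect differently (vepulume, mibatside), so the final letter is not what conditions the rule; the first letter is.
"vazderoh" begins with v-. The one such stem in the data (vofnob → ravofnobori) adds ra- … -ori around the stem, so the same rule applies.
The other patterns: stems beginning with p- add the prefix ve-; stems beginning with b- add the prefix mi-.
So vazderoh → ravazderohori.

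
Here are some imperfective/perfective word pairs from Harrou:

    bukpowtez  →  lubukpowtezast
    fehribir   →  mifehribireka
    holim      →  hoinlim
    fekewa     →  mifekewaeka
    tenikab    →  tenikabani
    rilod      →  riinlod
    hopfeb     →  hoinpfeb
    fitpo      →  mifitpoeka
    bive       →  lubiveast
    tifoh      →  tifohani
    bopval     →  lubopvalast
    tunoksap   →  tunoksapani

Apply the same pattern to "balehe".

lubaleheast

tenikab and hopfeb both end in -b yet inflect differently (tenikabani, hoinpfeb), so the final letter is not what conditions the rule; the first letter is.
"balehe" begins with b-. The stems beginning with b- (bopval → lubopvalast, bukpowtez → lubukpowtezast, bive → lubiveast) add lu- … -ast around the stem.
The other patterns: stems beginning with f- add mi- … -eka around the stem; stems beginning with t- add -ani; stems beginning with h- or r- insert -in- after the first vowel.
So balehe → lubaleheast.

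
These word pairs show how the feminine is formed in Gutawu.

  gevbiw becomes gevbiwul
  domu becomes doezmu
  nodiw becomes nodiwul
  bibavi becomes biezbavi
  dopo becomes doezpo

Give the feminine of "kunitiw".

kunitiwul

bibavi and nodiw both have last vowel 'i' yet inflect differently (biezbavi, nodiwul), so the last vowel is not what conditions the rule; whether the stem ends in a vowel or a consonant is.
"kunitiw" ends in a consonant. The stems ending in a consonant (nodiw → nodiwul, gevbiw → gevbiwul) add -ul.
The other pattern: stems ending in a vowel insert -ez- after the first vowel.
So kunitiw → kunitiwul.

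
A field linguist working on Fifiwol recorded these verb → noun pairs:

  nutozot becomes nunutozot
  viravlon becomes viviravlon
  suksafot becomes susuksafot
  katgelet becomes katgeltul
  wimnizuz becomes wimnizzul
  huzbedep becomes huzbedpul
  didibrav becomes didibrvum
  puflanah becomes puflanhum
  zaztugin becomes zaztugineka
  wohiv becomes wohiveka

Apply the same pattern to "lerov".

nutozot and katgelet both end in -t yet inflect differently (nunutozot, katgeltul), so the final letter is not what conditions the rule; the last vowel is.
"lerov" has last vowel 'o'. The stems whose last vowel is 'o' (nutozot → nunutozot, viravlon → viviravlon, suksafot → susuksafot) repeat the first consonant+vowel as a prefix.
The other patterns: stems whose last vowel is 'e' or 'u' delete the last vowel and add -ul; stems whose last vowel is 'a' delete the last vowel and add -um; stems whose last vowel is 'i' add -eka.
So lerov → lelerov.

lelerov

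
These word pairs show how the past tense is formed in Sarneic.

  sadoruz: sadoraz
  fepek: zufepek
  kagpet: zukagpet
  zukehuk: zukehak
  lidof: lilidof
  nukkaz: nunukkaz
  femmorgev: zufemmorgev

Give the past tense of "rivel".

nukkaz and sadoruz both end in -z yet inflect differently (nunukkaz, sadoraz), so the final letter is not what conditions the rule; the last vowel is.
"rivel" has last vowel 'e'. The stems whose last vowel is 'e' (femmorgev → zufemmorgev, kagpet → zukagpet, fepek → zufepek) add the prefix zu-.
So rivel → zurivel.

zurivel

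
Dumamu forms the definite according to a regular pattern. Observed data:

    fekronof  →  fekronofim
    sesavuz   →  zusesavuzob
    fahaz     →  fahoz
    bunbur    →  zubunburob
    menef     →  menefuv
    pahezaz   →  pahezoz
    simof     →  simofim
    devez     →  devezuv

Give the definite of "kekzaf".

kekzof

sesavuz and devez both end in -z yet inflect differently (zusesavuzob, devezuv), so the final letter is not what conditions the rule; the last vowel is.
"kekzaf" has last vowel 'a'. The stems whose last vowel is 'a' (fahaz → fahoz, pahezaz → pahezoz) change the last vowel to 'o'.
So kekzaf → kekzof.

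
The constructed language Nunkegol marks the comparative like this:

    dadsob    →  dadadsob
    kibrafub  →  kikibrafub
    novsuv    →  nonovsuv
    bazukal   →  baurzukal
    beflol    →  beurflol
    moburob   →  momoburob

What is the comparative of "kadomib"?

kakadomib

beflol and dadsob both have last vowel 'o' yet inflect differently (beurflol, dadadsob), so the last vowel is not what conditions the rule; the final letter is.
"kadomib" ends in -b. The stems ending in -b (dadsob → dadadsob, kibrafub → kikibrafub, moburob → momoburob) repeat the first consonant+vowel as a prefix.
The other pattern: stems ending in -l insert -ur- after the first vowel.
So kadomib → kakadomib.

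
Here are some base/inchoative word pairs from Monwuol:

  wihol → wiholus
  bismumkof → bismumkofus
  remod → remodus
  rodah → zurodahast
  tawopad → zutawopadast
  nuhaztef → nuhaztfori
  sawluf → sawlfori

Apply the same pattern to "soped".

sopdori

remod and tawopad both end in -d yet inflect differently (remodus, zutawopadast), so the final letter is not what conditions the rule; the last vowel is.
"soped" has last vowel 'e'. The one such stem in the data (nuhaztef → nuhaztfori) deletes the last vowel and adds -ori (as does sawluf), so the same rule applies.
So soped → sopdori.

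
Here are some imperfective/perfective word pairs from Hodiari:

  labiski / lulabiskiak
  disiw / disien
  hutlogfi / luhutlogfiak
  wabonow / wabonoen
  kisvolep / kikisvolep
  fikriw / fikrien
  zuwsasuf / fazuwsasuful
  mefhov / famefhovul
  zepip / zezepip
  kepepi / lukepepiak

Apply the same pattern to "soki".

lusokiak

zepip and hutlogfi both have last vowel 'i' yet inflect differently (zezepip, luhutlogfiak), so the last vowel is not what conditions the rule; the final letter is.
"soki" ends in -i. The stems ending in -i (hutlogfi → luhutlogfiak, kepepi → lukepepiak, labiski → lulabiskiak) add lu- … -ak around the stem.
So soki → lusokiak.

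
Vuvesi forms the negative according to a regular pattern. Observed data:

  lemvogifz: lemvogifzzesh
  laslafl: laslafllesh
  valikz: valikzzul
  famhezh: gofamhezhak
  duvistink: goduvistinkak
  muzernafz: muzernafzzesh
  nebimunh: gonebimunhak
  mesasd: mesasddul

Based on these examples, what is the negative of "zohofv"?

zohofvvesh

lemvogifz and valikz both end in -z yet inflect differently (lemvogifzzesh, valikzzul), so the final letter is not what conditions the rule; the second-to-last letter is.
"zohofv" has second-to-last letter 'f'. The stems whose second-to-last letter is 'f' (laslafl → laslafllesh, lemvogifz → lemvogifzzesh, muzernafz → muzernafzzesh) double the final consonant and add -esh.
So zohofv → zohofvvesh.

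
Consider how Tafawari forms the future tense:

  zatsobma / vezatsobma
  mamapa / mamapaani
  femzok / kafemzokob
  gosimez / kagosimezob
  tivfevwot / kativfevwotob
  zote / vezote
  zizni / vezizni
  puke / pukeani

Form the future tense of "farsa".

kafarsaob

zatsobma and mamapa both end in -a yet inflect differently (vezatsobma, mamapaani), so the final letter is not what conditions the rule; the first letter is.
"farsa" begins with f-. The one such stem in the data (femzok → kafemzokob) adds ka- … -ob around the stem, so the same rule applies.
The other patterns: stems beginning with z- add the prefix ve-; stems beginning with m- or p- add -ani.
So farsa → kafarsaob.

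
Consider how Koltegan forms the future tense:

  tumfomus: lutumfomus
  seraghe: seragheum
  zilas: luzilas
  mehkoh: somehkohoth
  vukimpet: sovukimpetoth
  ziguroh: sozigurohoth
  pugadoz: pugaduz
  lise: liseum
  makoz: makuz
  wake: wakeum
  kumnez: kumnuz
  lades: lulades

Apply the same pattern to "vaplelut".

seraghe and kumnez both have last vowel 'e' yet inflect differently (seragheum, kumnuz), so the last vowel is not what conditions the rule; the final letter is.
"vaplelut" ends in -t. The one such stem in the data (vukimpet → sovukimpetoth) adds so- … -oth around the stem, so the same rule applies.
The other patterns: stems ending in -e add -um; stems ending in -z change the last vowel to 'u'; stems ending in -s add the prefix lu-.
So vaplelut → sovaplelutoth.

sovaplelutoth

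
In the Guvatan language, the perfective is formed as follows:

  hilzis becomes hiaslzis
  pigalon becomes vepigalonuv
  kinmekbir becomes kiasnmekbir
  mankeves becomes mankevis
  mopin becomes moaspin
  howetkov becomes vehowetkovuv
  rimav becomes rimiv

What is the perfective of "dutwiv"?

pigalon and mopin both end in -n yet inflect differently (vepigalonuv, moaspin), so the final letter is not what conditions the rule; the last vowel is.
"dutwiv" has last vowel 'i'. The stems whose last vowel is 'i' (hilzis → hiaslzis, mopin → moaspin, kinmekbir → kiasnmekbir) insert -as- after the first vowel.
The other patterns: stems whose last vowel is 'o' add ve- … -uv around the stem; stems whose last vowel is 'a' or 'e' change the last vowel to 'i'.
So dutwiv → duastwiv.

duastwiv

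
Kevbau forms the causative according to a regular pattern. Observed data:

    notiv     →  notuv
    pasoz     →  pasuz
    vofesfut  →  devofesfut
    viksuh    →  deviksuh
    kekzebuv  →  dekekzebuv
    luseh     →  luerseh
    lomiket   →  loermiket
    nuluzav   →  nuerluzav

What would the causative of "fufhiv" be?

fufhuv

notiv and kekzebuv both end in -v yet inflect differently (notuv, dekekzebuv), so the final letter is not what conditions the rule; the last vowel is.
"fufhiv" has last vowel 'i'. The one such stem in the data (notiv → notuv) changes the last vowel to 'u' (as does pasoz), so the same rule applies.
So fufhiv → fufhuv.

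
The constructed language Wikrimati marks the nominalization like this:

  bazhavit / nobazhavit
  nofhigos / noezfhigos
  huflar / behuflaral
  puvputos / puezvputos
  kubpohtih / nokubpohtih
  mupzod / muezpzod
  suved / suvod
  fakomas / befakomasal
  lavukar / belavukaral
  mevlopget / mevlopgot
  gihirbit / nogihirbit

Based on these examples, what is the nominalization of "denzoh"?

mevlopget and bazhavit both end in -t yet inflect differently (mevlopgot, nobazhavit), so the final letter is not what conditions the rule; the last vowel is.
"denzoh" has last vowel 'o'. The stems whose last vowel is 'o' (nofhigos → noezfhigos, mupzod → muezpzod, puvputos → puezvputos) insert -ez- after the first vowel.
The other patterns: stems whose last vowel is 'e' change the last vowel to 'o'; stems whose last vowel is 'i' add the prefix no-; stems whose last vowel is 'a' add be- … -al around the stem.
So denzoh → deeznzoh.

deeznzoh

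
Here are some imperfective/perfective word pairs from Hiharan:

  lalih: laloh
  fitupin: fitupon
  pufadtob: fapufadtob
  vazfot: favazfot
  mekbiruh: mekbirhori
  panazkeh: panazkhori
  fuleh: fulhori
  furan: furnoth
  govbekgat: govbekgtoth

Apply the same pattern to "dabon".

fadabon

lalih and mekbiruh both end in -h yet inflect differently (laloh, mekbirhori), so the final letter is not what conditions the rule; the last vowel is.
"dabon" has last vowel 'o'. The stems whose last vowel is 'o' (pufadtob → fapufadtob, vazfot → favazfot) add the prefix fa-.
The other patterns: stems whose last vowel is 'i' change the last vowel to 'o'; stems whose last vowel is 'e' or 'u' delete the last vowel and add -ori; stems whose last vowel is 'a' delete the last vowel and add -oth.
So dabon → fadabon.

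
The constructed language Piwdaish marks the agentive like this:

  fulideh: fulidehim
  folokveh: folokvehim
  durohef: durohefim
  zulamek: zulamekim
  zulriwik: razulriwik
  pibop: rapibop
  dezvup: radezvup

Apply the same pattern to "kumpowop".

zulamek and zulriwik both end in -k yet inflect differently (zulamekim, razulriwik), so the final letter is not what conditions the rule; the last vowel is.
"kumpowop" has last vowel 'o'. The one such stem in the data (pibop → rapibop) adds the prefix ra-, so the same rule applies.
The other pattern: stems whose last vowel is 'e' add -im.
So kumpowop → rakumpowop.

rakumpowop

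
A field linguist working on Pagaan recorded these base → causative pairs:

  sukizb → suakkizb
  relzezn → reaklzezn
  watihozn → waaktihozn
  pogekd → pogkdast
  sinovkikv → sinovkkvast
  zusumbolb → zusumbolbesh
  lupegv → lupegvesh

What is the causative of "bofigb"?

bofigbesh

sukizb and zusumbolb both end in -b yet inflect differently (suakkizb, zusumbolbesh), so the final letter is not what conditions the rule; the second-to-last letter is.
"bofigb" has second-to-last letter 'g'. The one such stem in the data (lupegv → lupegvesh) adds -esh, so the same rule applies.
The other patterns: stems whose second-to-last letter is 'z' insert -ak- after the first vowel; stems whose second-to-last letter is 'k' delete the last vowel and add -ast.
So bofigb → bofigbesh.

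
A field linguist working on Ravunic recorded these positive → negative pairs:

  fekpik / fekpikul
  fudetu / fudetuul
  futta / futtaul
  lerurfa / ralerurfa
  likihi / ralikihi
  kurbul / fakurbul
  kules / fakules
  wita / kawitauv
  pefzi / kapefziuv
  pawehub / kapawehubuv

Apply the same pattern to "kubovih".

futta and lerurfa both end in -a yet inflect differently (futtaul, ralerurfa), so the final letter is not what conditions the rule; the first letter is.
"kubovih" begins with k-. The stems beginning with k- (kurbul → fakurbul, kules → fakules) add the prefix fa-.
So kubovih → fakubovih.

fakubovih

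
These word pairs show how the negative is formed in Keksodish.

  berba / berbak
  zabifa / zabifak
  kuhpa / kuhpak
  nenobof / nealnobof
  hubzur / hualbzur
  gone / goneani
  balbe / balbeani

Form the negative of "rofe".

berba and balbe both begin with b- yet inflect differently (berbak, balbeani), so the first letter is not what conditions the rule; the final letter is.
"rofe" ends in -e. The stems ending in -e (gone → goneani, balbe → balbeani) add -ani.
So rofe → rofeani.

rofeani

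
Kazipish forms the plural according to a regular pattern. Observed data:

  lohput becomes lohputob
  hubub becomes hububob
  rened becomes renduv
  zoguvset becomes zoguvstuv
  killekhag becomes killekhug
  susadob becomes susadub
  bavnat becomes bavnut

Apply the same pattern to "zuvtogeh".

zuvtoghuv

"zuvtogeh" has last vowel 'e'. The stems whose last vowel is 'e' (rened → renduv, zoguvset → zoguvstuv) delete the last vowel and add -uv.
So zuvtogeh → zuvtoghuv.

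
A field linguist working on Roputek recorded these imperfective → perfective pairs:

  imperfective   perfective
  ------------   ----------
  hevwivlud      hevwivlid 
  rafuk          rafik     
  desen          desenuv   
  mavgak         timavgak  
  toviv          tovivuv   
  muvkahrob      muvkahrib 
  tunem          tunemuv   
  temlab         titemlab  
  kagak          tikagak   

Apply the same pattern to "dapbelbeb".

rafuk and kagak both end in -k yet inflect differently (rafik, tikagak), so the final letter is not what conditions the rule; the last vowel is.
"dapbelbeb" has last vowel 'e'. The stems whose last vowel is 'e' (desen → desenuv, tunem → tunemuv) add -uv.
The other patterns: stems whose last vowel is 'o' or 'u' change the last vowel to 'i'; stems whose last vowel is 'a' add the prefix ti-.
So dapbelbeb → dapbelbebuv.

dapbelbebuv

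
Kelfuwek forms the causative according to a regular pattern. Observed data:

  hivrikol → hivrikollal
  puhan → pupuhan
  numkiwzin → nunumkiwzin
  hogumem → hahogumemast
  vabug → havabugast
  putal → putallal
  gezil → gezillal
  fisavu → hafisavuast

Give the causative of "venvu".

"venvu" ends in -u. The one such stem in the data (fisavu → hafisavuast) adds ha- … -ast around the stem, so the same rule applies.
So venvu → havenvuast.

havenvuast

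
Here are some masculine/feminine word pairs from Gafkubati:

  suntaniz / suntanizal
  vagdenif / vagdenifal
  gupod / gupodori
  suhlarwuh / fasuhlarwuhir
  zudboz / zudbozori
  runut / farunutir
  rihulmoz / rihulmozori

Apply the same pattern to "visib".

visibal

suntaniz and rihulmoz both end in -z yet inflect differently (suntanizal, rihulmozori), so the final letter is not what conditions the rule; the last vowel is.
"visib" has last vowel 'i'. The stems whose last vowel is 'i' (vagdenif → vagdenifal, suntaniz → suntanizal) add -al.
So visib → visibal.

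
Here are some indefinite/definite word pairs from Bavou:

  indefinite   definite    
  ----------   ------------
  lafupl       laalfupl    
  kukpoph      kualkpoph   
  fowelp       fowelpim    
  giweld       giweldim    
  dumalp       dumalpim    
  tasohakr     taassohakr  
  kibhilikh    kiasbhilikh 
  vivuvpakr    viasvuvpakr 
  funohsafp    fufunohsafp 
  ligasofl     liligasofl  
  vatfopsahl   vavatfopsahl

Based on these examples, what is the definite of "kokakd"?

koaskakd

"kokakd" has second-to-last letter 'k'. The stems whose second-to-last letter is 'k' (tasohakr → taassohakr, kibhilikh → kiasbhilikh, vivuvpakr → viasvuvpakr) insert -as- after the first vowel.
So kokakd → koaskakd.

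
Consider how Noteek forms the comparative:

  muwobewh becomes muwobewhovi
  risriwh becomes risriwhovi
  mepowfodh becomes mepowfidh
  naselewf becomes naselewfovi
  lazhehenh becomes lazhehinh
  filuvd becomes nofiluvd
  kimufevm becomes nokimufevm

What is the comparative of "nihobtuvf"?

muwobewh and lazhehenh both end in -h yet inflect differently (muwobewhovi, lazhehinh), so the final letter is not what conditions the rule; the second-to-last letter is.
"nihobtuvf" has second-to-last letter 'v'. The stems whose second-to-last letter is 'v' (kimufevm → nokimufevm, filuvd → nofiluvd) add the prefix no-.
The other patterns: stems whose second-to-last letter is 'w' add -ovi; stems whose second-to-last letter is 'd' or 'n' change the last vowel to 'i'.
So nihobtuvf → nonihobtuvf.

nonihobtuvf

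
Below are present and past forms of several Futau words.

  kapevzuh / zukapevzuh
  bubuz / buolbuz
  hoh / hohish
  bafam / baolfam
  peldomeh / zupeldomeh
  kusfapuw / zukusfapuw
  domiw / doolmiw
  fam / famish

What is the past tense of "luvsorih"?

fam and bafam both end in -m yet inflect differently (famish, baolfam), so the final letter is not what conditions the rule; the number of vowels is.
"luvsorih" has 3 vowels. The stems with 3 vowels (kapevzuh → zukapevzuh, peldomeh → zupeldomeh, kusfapuw → zukusfapuw) add the prefix zu-.
The other patterns: stems with 1 vowel add -ish; stems with 2 vowels insert -ol- after the first vowel.
So luvsorih → zuluvsorih.

zuluvsorih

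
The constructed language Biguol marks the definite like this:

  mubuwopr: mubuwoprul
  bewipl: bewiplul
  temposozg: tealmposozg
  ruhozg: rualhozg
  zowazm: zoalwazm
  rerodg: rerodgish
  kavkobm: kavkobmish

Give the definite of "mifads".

temposozg and rerodg both end in -g yet inflect differently (tealmposozg, rerodgish), so the final letter is not what conditions the rule; the second-to-last letter is.
"mifads" has second-to-last letter 'd'. The one such stem in the data (rerodg → rerodgish) adds -ish, so the same rule applies.
The other patterns: stems whose second-to-last letter is 'p' add -ul; stems whose second-to-last letter is 'z' insert -al- after the first vowel.
So mifads → mifadsish.

mifadsish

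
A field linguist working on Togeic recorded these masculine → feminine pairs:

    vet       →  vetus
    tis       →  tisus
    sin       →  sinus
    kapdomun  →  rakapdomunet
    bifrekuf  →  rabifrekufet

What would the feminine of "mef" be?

"mef" has 1 vowel. The stems with 1 vowel (vet → vetus, tis → tisus, sin → sinus) add -us.
The other pattern: stems with 3 vowels add ra- … -et around the stem.
So mef → mefus.

mefus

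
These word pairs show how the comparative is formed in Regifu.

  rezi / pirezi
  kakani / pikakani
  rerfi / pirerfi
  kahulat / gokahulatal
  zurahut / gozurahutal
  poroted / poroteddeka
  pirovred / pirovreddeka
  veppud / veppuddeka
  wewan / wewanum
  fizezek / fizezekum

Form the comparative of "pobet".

gopobetal

zurahut and veppud both have last vowel 'u' yet inflect differently (gozurahutal, veppuddeka), so the last vowel is not what conditions the rule; the final letter is.
"pobet" ends in -t. The stems ending in -t (kahulat → gokahulatal, zurahut → gozurahutal) add go- … -al around the stem.
The other patterns: stems ending in -i add the prefix pi-; stems ending in -d double the final consonant and add -eka; stems ending in -k or -n add -um.
So pobet → gopobetal.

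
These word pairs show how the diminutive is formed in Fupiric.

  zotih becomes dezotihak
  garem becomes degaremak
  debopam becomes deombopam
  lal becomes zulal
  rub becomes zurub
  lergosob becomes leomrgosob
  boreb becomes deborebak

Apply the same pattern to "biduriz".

biomduriz

rub and boreb both end in -b yet inflect differently (zurub, deborebak), so the final letter is not what conditions the rule; the number of vowels is.
"biduriz" has 3 vowels. The stems with 3 vowels (debopam → deombopam, lergosob → leomrgosob) insert -om- after the first vowel.
The other patterns: stems with 1 vowel add the prefix zu-; stems with 2 vowels add de- … -ak around the stem.
So biduriz → biomduriz.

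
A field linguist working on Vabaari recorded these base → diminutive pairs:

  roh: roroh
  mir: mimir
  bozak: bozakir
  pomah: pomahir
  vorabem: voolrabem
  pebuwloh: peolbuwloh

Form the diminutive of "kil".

kikil

roh and pomah both end in -h yet inflect differently (roroh, pomahir), so the final letter is not what conditions the rule; the number of vowels is.
"kil" has 1 vowel. The stems with 1 vowel (roh → roroh, mir → mimir) repeat the first consonant+vowel as a prefix.
The other patterns: stems with 2 vowels add -ir; stems with 3 vowels insert -ol- after the first vowel.
So kil → kikil.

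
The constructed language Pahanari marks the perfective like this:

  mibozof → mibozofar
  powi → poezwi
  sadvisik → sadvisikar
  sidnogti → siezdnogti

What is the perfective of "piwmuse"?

piezwmuse

sidnogti and sadvisik both have last vowel 'i' yet inflect differently (siezdnogti, sadvisikar), so the last vowel is not what conditions the rule; whether the stem ends in a vowel or a consonant is.
"piwmuse" ends in a vowel. The stems ending in a vowel (sidnogti → siezdnogti, powi → poezwi) insert -ez- after the first vowel.
The other pattern: stems ending in a consonant add -ar.
So piwmuse → piezwmuse.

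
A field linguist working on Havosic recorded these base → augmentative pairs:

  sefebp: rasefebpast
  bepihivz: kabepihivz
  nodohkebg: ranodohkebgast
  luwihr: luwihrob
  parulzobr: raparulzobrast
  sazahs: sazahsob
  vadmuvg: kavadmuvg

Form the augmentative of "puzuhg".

"puzuhg" has second-to-last letter 'h'. The stems whose second-to-last letter is 'h' (luwihr → luwihrob, sazahs → sazahsob) add -ob.
So puzuhg → puzuhgob.

puzuhgob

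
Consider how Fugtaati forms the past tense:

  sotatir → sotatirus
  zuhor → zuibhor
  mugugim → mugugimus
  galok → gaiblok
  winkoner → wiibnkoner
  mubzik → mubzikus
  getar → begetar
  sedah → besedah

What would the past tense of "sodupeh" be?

sotatir and zuhor both end in -r yet inflect differently (sotatirus, zuibhor), so the final letter is not what conditions the rule; the last vowel is.
"sodupeh" has last vowel 'e'. The one such stem in the data (winkoner → wiibnkoner) inserts -ib- after the first vowel (as do zuhor, galok), so the same rule applies.
The other patterns: stems whose last vowel is 'i' add -us; stems whose last vowel is 'a' add the prefix be-.
So sodupeh → soibdupeh.

soibdupeh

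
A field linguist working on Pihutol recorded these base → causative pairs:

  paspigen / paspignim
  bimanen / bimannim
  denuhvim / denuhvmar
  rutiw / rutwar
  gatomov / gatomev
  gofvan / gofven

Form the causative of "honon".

honen

paspigen and gofvan both end in -n yet inflect differently (paspignim, gofven), so the final letter is not what conditions the rule; the last vowel is.
"honon" has last vowel 'o'. The one such stem in the data (gatomov → gatomev) changes the last vowel to 'e' (as does gofvan), so the same rule applies.
So honon → honen.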